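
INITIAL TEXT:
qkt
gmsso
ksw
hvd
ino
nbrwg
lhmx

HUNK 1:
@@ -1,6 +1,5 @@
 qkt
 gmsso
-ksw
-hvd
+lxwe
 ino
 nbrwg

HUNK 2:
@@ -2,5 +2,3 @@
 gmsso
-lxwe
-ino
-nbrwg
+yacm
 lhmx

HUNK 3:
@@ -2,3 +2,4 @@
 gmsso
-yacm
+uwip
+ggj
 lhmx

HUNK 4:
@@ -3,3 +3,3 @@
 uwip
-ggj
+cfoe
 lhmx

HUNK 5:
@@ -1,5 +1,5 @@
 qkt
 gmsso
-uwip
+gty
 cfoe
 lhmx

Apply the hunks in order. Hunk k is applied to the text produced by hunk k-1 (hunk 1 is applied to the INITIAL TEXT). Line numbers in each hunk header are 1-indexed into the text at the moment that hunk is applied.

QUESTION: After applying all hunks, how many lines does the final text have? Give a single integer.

Answer: 5

Derivation:
Hunk 1: at line 1 remove [ksw,hvd] add [lxwe] -> 6 lines: qkt gmsso lxwe ino nbrwg lhmx
Hunk 2: at line 2 remove [lxwe,ino,nbrwg] add [yacm] -> 4 lines: qkt gmsso yacm lhmx
Hunk 3: at line 2 remove [yacm] add [uwip,ggj] -> 5 lines: qkt gmsso uwip ggj lhmx
Hunk 4: at line 3 remove [ggj] add [cfoe] -> 5 lines: qkt gmsso uwip cfoe lhmx
Hunk 5: at line 1 remove [uwip] add [gty] -> 5 lines: qkt gmsso gty cfoe lhmx
Final line count: 5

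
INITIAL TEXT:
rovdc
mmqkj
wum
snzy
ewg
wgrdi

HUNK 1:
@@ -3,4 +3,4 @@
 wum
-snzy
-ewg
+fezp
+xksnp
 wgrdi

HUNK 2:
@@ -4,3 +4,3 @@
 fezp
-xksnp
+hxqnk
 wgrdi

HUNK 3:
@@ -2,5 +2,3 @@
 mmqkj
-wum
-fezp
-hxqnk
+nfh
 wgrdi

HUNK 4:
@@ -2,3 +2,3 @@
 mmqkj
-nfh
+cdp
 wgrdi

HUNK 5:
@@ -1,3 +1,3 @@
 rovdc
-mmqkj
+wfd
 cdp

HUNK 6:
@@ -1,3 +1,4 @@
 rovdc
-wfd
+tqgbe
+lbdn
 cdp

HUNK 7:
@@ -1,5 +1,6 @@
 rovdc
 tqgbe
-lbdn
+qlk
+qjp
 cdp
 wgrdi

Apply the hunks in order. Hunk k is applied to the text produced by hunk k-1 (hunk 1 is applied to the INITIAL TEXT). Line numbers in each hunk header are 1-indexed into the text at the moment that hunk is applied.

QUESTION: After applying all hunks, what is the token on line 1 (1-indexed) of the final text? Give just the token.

Answer: rovdc

Derivation:
Hunk 1: at line 3 remove [snzy,ewg] add [fezp,xksnp] -> 6 lines: rovdc mmqkj wum fezp xksnp wgrdi
Hunk 2: at line 4 remove [xksnp] add [hxqnk] -> 6 lines: rovdc mmqkj wum fezp hxqnk wgrdi
Hunk 3: at line 2 remove [wum,fezp,hxqnk] add [nfh] -> 4 lines: rovdc mmqkj nfh wgrdi
Hunk 4: at line 2 remove [nfh] add [cdp] -> 4 lines: rovdc mmqkj cdp wgrdi
Hunk 5: at line 1 remove [mmqkj] add [wfd] -> 4 lines: rovdc wfd cdp wgrdi
Hunk 6: at line 1 remove [wfd] add [tqgbe,lbdn] -> 5 lines: rovdc tqgbe lbdn cdp wgrdi
Hunk 7: at line 1 remove [lbdn] add [qlk,qjp] -> 6 lines: rovdc tqgbe qlk qjp cdp wgrdi
Final line 1: rovdc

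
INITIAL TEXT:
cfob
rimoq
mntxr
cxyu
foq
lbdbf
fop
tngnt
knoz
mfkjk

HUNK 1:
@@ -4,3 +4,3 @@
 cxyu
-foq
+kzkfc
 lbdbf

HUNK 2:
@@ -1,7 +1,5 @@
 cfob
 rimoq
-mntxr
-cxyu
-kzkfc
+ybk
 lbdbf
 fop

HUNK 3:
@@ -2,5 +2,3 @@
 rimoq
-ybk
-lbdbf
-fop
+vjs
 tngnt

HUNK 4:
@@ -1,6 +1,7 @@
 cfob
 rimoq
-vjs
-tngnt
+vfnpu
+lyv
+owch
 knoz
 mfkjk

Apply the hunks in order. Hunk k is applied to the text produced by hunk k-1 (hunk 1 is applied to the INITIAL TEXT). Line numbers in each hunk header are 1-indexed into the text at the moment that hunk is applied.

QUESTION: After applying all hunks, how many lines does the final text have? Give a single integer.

Answer: 7

Derivation:
Hunk 1: at line 4 remove [foq] add [kzkfc] -> 10 lines: cfob rimoq mntxr cxyu kzkfc lbdbf fop tngnt knoz mfkjk
Hunk 2: at line 1 remove [mntxr,cxyu,kzkfc] add [ybk] -> 8 lines: cfob rimoq ybk lbdbf fop tngnt knoz mfkjk
Hunk 3: at line 2 remove [ybk,lbdbf,fop] add [vjs] -> 6 lines: cfob rimoq vjs tngnt knoz mfkjk
Hunk 4: at line 1 remove [vjs,tngnt] add [vfnpu,lyv,owch] -> 7 lines: cfob rimoq vfnpu lyv owch knoz mfkjk
Final line count: 7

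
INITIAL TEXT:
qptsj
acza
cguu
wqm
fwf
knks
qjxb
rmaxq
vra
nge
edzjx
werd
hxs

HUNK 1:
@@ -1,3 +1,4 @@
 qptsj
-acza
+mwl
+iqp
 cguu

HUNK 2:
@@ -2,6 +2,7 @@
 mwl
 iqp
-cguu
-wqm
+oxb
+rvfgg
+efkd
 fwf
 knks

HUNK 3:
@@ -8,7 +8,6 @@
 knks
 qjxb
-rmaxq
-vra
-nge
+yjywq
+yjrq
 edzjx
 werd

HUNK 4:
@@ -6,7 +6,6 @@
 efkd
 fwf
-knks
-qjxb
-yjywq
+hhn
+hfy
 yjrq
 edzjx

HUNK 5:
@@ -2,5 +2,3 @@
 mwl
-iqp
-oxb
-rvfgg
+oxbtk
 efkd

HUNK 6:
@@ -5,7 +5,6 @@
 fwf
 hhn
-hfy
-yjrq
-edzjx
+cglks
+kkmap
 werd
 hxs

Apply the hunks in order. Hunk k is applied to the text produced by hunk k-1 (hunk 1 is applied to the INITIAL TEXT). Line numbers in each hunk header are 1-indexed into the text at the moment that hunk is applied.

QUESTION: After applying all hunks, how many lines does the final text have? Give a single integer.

Answer: 10

Derivation:
Hunk 1: at line 1 remove [acza] add [mwl,iqp] -> 14 lines: qptsj mwl iqp cguu wqm fwf knks qjxb rmaxq vra nge edzjx werd hxs
Hunk 2: at line 2 remove [cguu,wqm] add [oxb,rvfgg,efkd] -> 15 lines: qptsj mwl iqp oxb rvfgg efkd fwf knks qjxb rmaxq vra nge edzjx werd hxs
Hunk 3: at line 8 remove [rmaxq,vra,nge] add [yjywq,yjrq] -> 14 lines: qptsj mwl iqp oxb rvfgg efkd fwf knks qjxb yjywq yjrq edzjx werd hxs
Hunk 4: at line 6 remove [knks,qjxb,yjywq] add [hhn,hfy] -> 13 lines: qptsj mwl iqp oxb rvfgg efkd fwf hhn hfy yjrq edzjx werd hxs
Hunk 5: at line 2 remove [iqp,oxb,rvfgg] add [oxbtk] -> 11 lines: qptsj mwl oxbtk efkd fwf hhn hfy yjrq edzjx werd hxs
Hunk 6: at line 5 remove [hfy,yjrq,edzjx] add [cglks,kkmap] -> 10 lines: qptsj mwl oxbtk efkd fwf hhn cglks kkmap werd hxs
Final line count: 10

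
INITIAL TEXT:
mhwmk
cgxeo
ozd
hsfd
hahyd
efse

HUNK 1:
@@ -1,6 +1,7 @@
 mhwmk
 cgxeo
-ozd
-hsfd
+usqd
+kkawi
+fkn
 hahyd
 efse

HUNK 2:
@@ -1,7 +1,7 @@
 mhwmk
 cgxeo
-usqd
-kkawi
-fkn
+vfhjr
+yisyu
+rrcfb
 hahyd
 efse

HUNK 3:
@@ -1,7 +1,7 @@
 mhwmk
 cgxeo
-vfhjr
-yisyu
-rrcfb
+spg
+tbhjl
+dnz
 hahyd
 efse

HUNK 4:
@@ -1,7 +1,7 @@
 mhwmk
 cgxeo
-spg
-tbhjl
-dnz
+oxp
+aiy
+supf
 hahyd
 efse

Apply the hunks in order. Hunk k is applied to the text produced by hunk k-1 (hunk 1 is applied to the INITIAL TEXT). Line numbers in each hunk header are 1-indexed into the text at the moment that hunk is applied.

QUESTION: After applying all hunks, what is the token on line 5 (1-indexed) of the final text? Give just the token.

Answer: supf

Derivation:
Hunk 1: at line 1 remove [ozd,hsfd] add [usqd,kkawi,fkn] -> 7 lines: mhwmk cgxeo usqd kkawi fkn hahyd efse
Hunk 2: at line 1 remove [usqd,kkawi,fkn] add [vfhjr,yisyu,rrcfb] -> 7 lines: mhwmk cgxeo vfhjr yisyu rrcfb hahyd efse
Hunk 3: at line 1 remove [vfhjr,yisyu,rrcfb] add [spg,tbhjl,dnz] -> 7 lines: mhwmk cgxeo spg tbhjl dnz hahyd efse
Hunk 4: at line 1 remove [spg,tbhjl,dnz] add [oxp,aiy,supf] -> 7 lines: mhwmk cgxeo oxp aiy supf hahyd efse
Final line 5: supf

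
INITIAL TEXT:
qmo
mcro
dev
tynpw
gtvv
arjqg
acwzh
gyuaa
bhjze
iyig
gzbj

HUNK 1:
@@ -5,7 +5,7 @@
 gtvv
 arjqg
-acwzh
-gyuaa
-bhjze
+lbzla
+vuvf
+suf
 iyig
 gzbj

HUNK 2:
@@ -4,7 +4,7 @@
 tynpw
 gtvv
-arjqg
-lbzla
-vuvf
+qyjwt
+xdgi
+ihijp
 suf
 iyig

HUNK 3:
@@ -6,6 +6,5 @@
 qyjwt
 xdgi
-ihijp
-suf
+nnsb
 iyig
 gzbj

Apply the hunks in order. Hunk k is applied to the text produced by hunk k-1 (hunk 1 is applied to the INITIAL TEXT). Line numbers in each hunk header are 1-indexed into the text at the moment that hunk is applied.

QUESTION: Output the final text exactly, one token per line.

Answer: qmo
mcro
dev
tynpw
gtvv
qyjwt
xdgi
nnsb
iyig
gzbj

Derivation:
Hunk 1: at line 5 remove [acwzh,gyuaa,bhjze] add [lbzla,vuvf,suf] -> 11 lines: qmo mcro dev tynpw gtvv arjqg lbzla vuvf suf iyig gzbj
Hunk 2: at line 4 remove [arjqg,lbzla,vuvf] add [qyjwt,xdgi,ihijp] -> 11 lines: qmo mcro dev tynpw gtvv qyjwt xdgi ihijp suf iyig gzbj
Hunk 3: at line 6 remove [ihijp,suf] add [nnsb] -> 10 lines: qmo mcro dev tynpw gtvv qyjwt xdgi nnsb iyig gzbj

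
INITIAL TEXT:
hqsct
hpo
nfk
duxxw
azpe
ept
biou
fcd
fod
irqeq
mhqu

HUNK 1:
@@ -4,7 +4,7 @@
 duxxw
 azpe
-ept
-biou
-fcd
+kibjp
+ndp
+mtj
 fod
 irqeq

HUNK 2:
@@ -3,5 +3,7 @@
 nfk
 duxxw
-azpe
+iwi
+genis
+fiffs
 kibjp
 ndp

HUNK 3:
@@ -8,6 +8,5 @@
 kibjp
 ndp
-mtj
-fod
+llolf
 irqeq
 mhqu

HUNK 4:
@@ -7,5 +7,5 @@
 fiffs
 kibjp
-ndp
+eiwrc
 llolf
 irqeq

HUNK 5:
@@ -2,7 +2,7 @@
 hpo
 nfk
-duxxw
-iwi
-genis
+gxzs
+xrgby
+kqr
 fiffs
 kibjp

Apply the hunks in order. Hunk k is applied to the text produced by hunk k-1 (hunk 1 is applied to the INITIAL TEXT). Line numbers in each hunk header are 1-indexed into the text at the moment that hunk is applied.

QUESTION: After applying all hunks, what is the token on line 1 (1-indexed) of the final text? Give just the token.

Answer: hqsct

Derivation:
Hunk 1: at line 4 remove [ept,biou,fcd] add [kibjp,ndp,mtj] -> 11 lines: hqsct hpo nfk duxxw azpe kibjp ndp mtj fod irqeq mhqu
Hunk 2: at line 3 remove [azpe] add [iwi,genis,fiffs] -> 13 lines: hqsct hpo nfk duxxw iwi genis fiffs kibjp ndp mtj fod irqeq mhqu
Hunk 3: at line 8 remove [mtj,fod] add [llolf] -> 12 lines: hqsct hpo nfk duxxw iwi genis fiffs kibjp ndp llolf irqeq mhqu
Hunk 4: at line 7 remove [ndp] add [eiwrc] -> 12 lines: hqsct hpo nfk duxxw iwi genis fiffs kibjp eiwrc llolf irqeq mhqu
Hunk 5: at line 2 remove [duxxw,iwi,genis] add [gxzs,xrgby,kqr] -> 12 lines: hqsct hpo nfk gxzs xrgby kqr fiffs kibjp eiwrc llolf irqeq mhqu
Final line 1: hqsct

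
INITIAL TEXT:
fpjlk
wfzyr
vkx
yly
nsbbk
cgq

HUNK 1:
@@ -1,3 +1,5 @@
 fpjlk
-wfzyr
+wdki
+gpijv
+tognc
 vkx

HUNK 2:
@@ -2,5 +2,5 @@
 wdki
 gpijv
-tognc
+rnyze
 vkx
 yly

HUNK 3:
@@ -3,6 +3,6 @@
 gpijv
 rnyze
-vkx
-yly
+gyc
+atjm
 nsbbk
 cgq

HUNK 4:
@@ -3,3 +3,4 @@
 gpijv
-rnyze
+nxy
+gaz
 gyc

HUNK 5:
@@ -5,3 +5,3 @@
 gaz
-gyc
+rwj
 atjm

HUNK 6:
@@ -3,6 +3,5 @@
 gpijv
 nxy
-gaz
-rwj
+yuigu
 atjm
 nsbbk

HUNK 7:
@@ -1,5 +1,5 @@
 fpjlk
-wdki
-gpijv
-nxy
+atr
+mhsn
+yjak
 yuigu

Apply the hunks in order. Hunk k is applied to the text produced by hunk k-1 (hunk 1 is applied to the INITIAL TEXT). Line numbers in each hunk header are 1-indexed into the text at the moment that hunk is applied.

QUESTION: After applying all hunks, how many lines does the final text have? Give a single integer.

Hunk 1: at line 1 remove [wfzyr] add [wdki,gpijv,tognc] -> 8 lines: fpjlk wdki gpijv tognc vkx yly nsbbk cgq
Hunk 2: at line 2 remove [tognc] add [rnyze] -> 8 lines: fpjlk wdki gpijv rnyze vkx yly nsbbk cgq
Hunk 3: at line 3 remove [vkx,yly] add [gyc,atjm] -> 8 lines: fpjlk wdki gpijv rnyze gyc atjm nsbbk cgq
Hunk 4: at line 3 remove [rnyze] add [nxy,gaz] -> 9 lines: fpjlk wdki gpijv nxy gaz gyc atjm nsbbk cgq
Hunk 5: at line 5 remove [gyc] add [rwj] -> 9 lines: fpjlk wdki gpijv nxy gaz rwj atjm nsbbk cgq
Hunk 6: at line 3 remove [gaz,rwj] add [yuigu] -> 8 lines: fpjlk wdki gpijv nxy yuigu atjm nsbbk cgq
Hunk 7: at line 1 remove [wdki,gpijv,nxy] add [atr,mhsn,yjak] -> 8 lines: fpjlk atr mhsn yjak yuigu atjm nsbbk cgq
Final line count: 8

Answer: 8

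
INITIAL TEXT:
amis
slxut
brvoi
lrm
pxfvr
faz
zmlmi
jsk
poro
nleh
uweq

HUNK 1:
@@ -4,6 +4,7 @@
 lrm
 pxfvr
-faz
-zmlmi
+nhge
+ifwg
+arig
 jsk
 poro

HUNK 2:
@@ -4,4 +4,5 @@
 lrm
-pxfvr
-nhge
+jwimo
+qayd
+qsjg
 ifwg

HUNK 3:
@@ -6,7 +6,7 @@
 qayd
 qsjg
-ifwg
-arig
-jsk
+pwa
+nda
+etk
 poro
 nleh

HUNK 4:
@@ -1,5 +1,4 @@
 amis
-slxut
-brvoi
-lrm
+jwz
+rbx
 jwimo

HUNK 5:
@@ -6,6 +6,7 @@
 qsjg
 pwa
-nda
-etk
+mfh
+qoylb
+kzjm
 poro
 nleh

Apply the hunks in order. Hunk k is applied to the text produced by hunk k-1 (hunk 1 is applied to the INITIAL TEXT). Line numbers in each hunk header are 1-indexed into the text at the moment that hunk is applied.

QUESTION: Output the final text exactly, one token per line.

Hunk 1: at line 4 remove [faz,zmlmi] add [nhge,ifwg,arig] -> 12 lines: amis slxut brvoi lrm pxfvr nhge ifwg arig jsk poro nleh uweq
Hunk 2: at line 4 remove [pxfvr,nhge] add [jwimo,qayd,qsjg] -> 13 lines: amis slxut brvoi lrm jwimo qayd qsjg ifwg arig jsk poro nleh uweq
Hunk 3: at line 6 remove [ifwg,arig,jsk] add [pwa,nda,etk] -> 13 lines: amis slxut brvoi lrm jwimo qayd qsjg pwa nda etk poro nleh uweq
Hunk 4: at line 1 remove [slxut,brvoi,lrm] add [jwz,rbx] -> 12 lines: amis jwz rbx jwimo qayd qsjg pwa nda etk poro nleh uweq
Hunk 5: at line 6 remove [nda,etk] add [mfh,qoylb,kzjm] -> 13 lines: amis jwz rbx jwimo qayd qsjg pwa mfh qoylb kzjm poro nleh uweq

Answer: amis
jwz
rbx
jwimo
qayd
qsjg
pwa
mfh
qoylb
kzjm
poro
nleh
uweq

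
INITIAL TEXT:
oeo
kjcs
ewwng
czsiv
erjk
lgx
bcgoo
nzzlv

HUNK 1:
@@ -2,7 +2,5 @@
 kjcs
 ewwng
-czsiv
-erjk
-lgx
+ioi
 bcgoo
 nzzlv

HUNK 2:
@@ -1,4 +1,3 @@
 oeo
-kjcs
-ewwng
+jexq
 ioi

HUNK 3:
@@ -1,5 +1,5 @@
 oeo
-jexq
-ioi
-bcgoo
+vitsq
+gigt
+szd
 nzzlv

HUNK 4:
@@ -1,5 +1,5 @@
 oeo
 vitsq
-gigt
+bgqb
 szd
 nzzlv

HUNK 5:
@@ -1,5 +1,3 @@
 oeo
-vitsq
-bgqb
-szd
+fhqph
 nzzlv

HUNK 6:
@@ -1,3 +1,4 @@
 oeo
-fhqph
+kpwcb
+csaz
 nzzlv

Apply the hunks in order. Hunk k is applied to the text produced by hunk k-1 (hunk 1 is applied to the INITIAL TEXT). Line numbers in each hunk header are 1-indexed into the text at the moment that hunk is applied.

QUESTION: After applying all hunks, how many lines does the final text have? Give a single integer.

Hunk 1: at line 2 remove [czsiv,erjk,lgx] add [ioi] -> 6 lines: oeo kjcs ewwng ioi bcgoo nzzlv
Hunk 2: at line 1 remove [kjcs,ewwng] add [jexq] -> 5 lines: oeo jexq ioi bcgoo nzzlv
Hunk 3: at line 1 remove [jexq,ioi,bcgoo] add [vitsq,gigt,szd] -> 5 lines: oeo vitsq gigt szd nzzlv
Hunk 4: at line 1 remove [gigt] add [bgqb] -> 5 lines: oeo vitsq bgqb szd nzzlv
Hunk 5: at line 1 remove [vitsq,bgqb,szd] add [fhqph] -> 3 lines: oeo fhqph nzzlv
Hunk 6: at line 1 remove [fhqph] add [kpwcb,csaz] -> 4 lines: oeo kpwcb csaz nzzlv
Final line count: 4

Answer: 4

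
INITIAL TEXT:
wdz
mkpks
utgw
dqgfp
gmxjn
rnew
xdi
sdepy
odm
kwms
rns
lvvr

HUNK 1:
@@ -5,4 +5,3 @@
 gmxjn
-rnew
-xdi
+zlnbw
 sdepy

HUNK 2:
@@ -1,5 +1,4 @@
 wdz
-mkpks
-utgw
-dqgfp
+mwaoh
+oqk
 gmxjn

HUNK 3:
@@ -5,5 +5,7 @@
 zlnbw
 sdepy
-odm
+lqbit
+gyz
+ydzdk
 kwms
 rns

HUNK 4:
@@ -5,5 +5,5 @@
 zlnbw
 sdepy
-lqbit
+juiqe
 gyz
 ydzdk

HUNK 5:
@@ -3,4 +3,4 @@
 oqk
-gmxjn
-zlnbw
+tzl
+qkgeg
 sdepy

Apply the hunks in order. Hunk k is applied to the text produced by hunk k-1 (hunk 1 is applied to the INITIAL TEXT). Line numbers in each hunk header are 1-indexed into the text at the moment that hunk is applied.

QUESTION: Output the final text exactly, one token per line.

Hunk 1: at line 5 remove [rnew,xdi] add [zlnbw] -> 11 lines: wdz mkpks utgw dqgfp gmxjn zlnbw sdepy odm kwms rns lvvr
Hunk 2: at line 1 remove [mkpks,utgw,dqgfp] add [mwaoh,oqk] -> 10 lines: wdz mwaoh oqk gmxjn zlnbw sdepy odm kwms rns lvvr
Hunk 3: at line 5 remove [odm] add [lqbit,gyz,ydzdk] -> 12 lines: wdz mwaoh oqk gmxjn zlnbw sdepy lqbit gyz ydzdk kwms rns lvvr
Hunk 4: at line 5 remove [lqbit] add [juiqe] -> 12 lines: wdz mwaoh oqk gmxjn zlnbw sdepy juiqe gyz ydzdk kwms rns lvvr
Hunk 5: at line 3 remove [gmxjn,zlnbw] add [tzl,qkgeg] -> 12 lines: wdz mwaoh oqk tzl qkgeg sdepy juiqe gyz ydzdk kwms rns lvvr

Answer: wdz
mwaoh
oqk
tzl
qkgeg
sdepy
juiqe
gyz
ydzdk
kwms
rns
lvvr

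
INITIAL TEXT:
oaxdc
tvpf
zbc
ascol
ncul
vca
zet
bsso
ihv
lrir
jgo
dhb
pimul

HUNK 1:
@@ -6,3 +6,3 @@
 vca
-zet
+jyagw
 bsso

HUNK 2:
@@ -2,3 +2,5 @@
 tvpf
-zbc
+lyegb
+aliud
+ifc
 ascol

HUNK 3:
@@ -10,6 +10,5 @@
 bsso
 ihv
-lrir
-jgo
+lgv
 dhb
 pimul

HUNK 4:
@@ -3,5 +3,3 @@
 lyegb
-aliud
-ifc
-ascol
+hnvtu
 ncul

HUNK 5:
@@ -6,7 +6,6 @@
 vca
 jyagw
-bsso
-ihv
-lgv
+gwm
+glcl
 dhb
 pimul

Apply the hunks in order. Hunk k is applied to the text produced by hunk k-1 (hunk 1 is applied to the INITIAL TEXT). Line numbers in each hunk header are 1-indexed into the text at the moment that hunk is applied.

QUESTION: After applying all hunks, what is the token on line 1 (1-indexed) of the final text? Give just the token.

Hunk 1: at line 6 remove [zet] add [jyagw] -> 13 lines: oaxdc tvpf zbc ascol ncul vca jyagw bsso ihv lrir jgo dhb pimul
Hunk 2: at line 2 remove [zbc] add [lyegb,aliud,ifc] -> 15 lines: oaxdc tvpf lyegb aliud ifc ascol ncul vca jyagw bsso ihv lrir jgo dhb pimul
Hunk 3: at line 10 remove [lrir,jgo] add [lgv] -> 14 lines: oaxdc tvpf lyegb aliud ifc ascol ncul vca jyagw bsso ihv lgv dhb pimul
Hunk 4: at line 3 remove [aliud,ifc,ascol] add [hnvtu] -> 12 lines: oaxdc tvpf lyegb hnvtu ncul vca jyagw bsso ihv lgv dhb pimul
Hunk 5: at line 6 remove [bsso,ihv,lgv] add [gwm,glcl] -> 11 lines: oaxdc tvpf lyegb hnvtu ncul vca jyagw gwm glcl dhb pimul
Final line 1: oaxdc

Answer: oaxdc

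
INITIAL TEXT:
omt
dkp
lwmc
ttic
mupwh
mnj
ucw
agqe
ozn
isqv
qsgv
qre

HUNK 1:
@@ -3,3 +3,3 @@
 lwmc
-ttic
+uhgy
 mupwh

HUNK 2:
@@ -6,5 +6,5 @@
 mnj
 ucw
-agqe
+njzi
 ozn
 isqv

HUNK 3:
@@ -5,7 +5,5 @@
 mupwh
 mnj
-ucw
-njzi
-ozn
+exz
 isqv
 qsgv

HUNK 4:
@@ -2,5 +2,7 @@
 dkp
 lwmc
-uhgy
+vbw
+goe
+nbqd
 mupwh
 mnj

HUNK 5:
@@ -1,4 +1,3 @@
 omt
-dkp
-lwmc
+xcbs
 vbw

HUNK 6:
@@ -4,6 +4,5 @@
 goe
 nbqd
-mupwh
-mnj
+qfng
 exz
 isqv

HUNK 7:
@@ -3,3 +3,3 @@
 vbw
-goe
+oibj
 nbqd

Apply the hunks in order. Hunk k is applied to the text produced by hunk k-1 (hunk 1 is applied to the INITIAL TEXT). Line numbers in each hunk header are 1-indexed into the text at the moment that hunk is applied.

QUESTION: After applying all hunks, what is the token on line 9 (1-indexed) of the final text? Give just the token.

Answer: qsgv

Derivation:
Hunk 1: at line 3 remove [ttic] add [uhgy] -> 12 lines: omt dkp lwmc uhgy mupwh mnj ucw agqe ozn isqv qsgv qre
Hunk 2: at line 6 remove [agqe] add [njzi] -> 12 lines: omt dkp lwmc uhgy mupwh mnj ucw njzi ozn isqv qsgv qre
Hunk 3: at line 5 remove [ucw,njzi,ozn] add [exz] -> 10 lines: omt dkp lwmc uhgy mupwh mnj exz isqv qsgv qre
Hunk 4: at line 2 remove [uhgy] add [vbw,goe,nbqd] -> 12 lines: omt dkp lwmc vbw goe nbqd mupwh mnj exz isqv qsgv qre
Hunk 5: at line 1 remove [dkp,lwmc] add [xcbs] -> 11 lines: omt xcbs vbw goe nbqd mupwh mnj exz isqv qsgv qre
Hunk 6: at line 4 remove [mupwh,mnj] add [qfng] -> 10 lines: omt xcbs vbw goe nbqd qfng exz isqv qsgv qre
Hunk 7: at line 3 remove [goe] add [oibj] -> 10 lines: omt xcbs vbw oibj nbqd qfng exz isqv qsgv qre
Final line 9: qsgv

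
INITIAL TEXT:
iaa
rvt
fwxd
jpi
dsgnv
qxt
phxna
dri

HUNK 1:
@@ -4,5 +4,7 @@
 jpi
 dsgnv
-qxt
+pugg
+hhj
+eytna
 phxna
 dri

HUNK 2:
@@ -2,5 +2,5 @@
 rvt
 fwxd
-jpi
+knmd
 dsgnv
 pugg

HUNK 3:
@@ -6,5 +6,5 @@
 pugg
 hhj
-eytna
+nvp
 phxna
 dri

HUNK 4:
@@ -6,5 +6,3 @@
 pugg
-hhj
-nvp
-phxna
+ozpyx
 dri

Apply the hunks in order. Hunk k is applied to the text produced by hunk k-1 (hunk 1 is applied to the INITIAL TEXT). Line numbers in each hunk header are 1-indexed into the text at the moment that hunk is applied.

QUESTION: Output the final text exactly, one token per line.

Hunk 1: at line 4 remove [qxt] add [pugg,hhj,eytna] -> 10 lines: iaa rvt fwxd jpi dsgnv pugg hhj eytna phxna dri
Hunk 2: at line 2 remove [jpi] add [knmd] -> 10 lines: iaa rvt fwxd knmd dsgnv pugg hhj eytna phxna dri
Hunk 3: at line 6 remove [eytna] add [nvp] -> 10 lines: iaa rvt fwxd knmd dsgnv pugg hhj nvp phxna dri
Hunk 4: at line 6 remove [hhj,nvp,phxna] add [ozpyx] -> 8 lines: iaa rvt fwxd knmd dsgnv pugg ozpyx dri

Answer: iaa
rvt
fwxd
knmd
dsgnv
pugg
ozpyx
dri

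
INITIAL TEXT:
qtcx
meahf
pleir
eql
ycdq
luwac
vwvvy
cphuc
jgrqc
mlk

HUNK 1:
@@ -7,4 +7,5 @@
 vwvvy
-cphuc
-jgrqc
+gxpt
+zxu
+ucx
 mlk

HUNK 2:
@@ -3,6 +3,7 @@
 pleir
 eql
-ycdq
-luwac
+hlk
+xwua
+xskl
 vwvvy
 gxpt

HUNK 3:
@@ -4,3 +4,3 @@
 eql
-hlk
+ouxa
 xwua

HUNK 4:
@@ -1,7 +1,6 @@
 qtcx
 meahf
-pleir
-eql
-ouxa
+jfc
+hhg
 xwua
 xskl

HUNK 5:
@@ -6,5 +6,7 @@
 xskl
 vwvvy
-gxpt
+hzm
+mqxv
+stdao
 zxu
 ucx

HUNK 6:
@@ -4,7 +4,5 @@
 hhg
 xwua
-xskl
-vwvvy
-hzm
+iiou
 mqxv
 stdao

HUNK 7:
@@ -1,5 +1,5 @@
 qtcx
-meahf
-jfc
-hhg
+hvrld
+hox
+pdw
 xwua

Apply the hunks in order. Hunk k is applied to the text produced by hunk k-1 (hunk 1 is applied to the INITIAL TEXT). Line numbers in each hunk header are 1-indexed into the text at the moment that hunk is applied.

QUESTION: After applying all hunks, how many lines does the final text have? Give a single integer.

Answer: 11

Derivation:
Hunk 1: at line 7 remove [cphuc,jgrqc] add [gxpt,zxu,ucx] -> 11 lines: qtcx meahf pleir eql ycdq luwac vwvvy gxpt zxu ucx mlk
Hunk 2: at line 3 remove [ycdq,luwac] add [hlk,xwua,xskl] -> 12 lines: qtcx meahf pleir eql hlk xwua xskl vwvvy gxpt zxu ucx mlk
Hunk 3: at line 4 remove [hlk] add [ouxa] -> 12 lines: qtcx meahf pleir eql ouxa xwua xskl vwvvy gxpt zxu ucx mlk
Hunk 4: at line 1 remove [pleir,eql,ouxa] add [jfc,hhg] -> 11 lines: qtcx meahf jfc hhg xwua xskl vwvvy gxpt zxu ucx mlk
Hunk 5: at line 6 remove [gxpt] add [hzm,mqxv,stdao] -> 13 lines: qtcx meahf jfc hhg xwua xskl vwvvy hzm mqxv stdao zxu ucx mlk
Hunk 6: at line 4 remove [xskl,vwvvy,hzm] add [iiou] -> 11 lines: qtcx meahf jfc hhg xwua iiou mqxv stdao zxu ucx mlk
Hunk 7: at line 1 remove [meahf,jfc,hhg] add [hvrld,hox,pdw] -> 11 lines: qtcx hvrld hox pdw xwua iiou mqxv stdao zxu ucx mlk
Final line count: 11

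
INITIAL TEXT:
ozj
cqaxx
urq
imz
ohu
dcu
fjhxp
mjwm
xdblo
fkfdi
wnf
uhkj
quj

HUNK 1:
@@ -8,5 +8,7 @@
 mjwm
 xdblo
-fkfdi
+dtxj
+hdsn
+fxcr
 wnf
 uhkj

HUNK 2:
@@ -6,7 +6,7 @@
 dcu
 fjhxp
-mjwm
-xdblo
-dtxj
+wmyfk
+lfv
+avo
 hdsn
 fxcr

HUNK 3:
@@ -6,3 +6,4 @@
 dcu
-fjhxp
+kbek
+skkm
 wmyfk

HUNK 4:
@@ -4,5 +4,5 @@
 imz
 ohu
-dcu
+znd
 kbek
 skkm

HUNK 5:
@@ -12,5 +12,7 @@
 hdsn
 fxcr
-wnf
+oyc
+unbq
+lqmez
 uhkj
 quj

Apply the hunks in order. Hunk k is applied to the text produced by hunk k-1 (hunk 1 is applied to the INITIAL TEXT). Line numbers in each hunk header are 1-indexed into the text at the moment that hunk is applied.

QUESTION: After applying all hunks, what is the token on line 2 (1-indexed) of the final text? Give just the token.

Answer: cqaxx

Derivation:
Hunk 1: at line 8 remove [fkfdi] add [dtxj,hdsn,fxcr] -> 15 lines: ozj cqaxx urq imz ohu dcu fjhxp mjwm xdblo dtxj hdsn fxcr wnf uhkj quj
Hunk 2: at line 6 remove [mjwm,xdblo,dtxj] add [wmyfk,lfv,avo] -> 15 lines: ozj cqaxx urq imz ohu dcu fjhxp wmyfk lfv avo hdsn fxcr wnf uhkj quj
Hunk 3: at line 6 remove [fjhxp] add [kbek,skkm] -> 16 lines: ozj cqaxx urq imz ohu dcu kbek skkm wmyfk lfv avo hdsn fxcr wnf uhkj quj
Hunk 4: at line 4 remove [dcu] add [znd] -> 16 lines: ozj cqaxx urq imz ohu znd kbek skkm wmyfk lfv avo hdsn fxcr wnf uhkj quj
Hunk 5: at line 12 remove [wnf] add [oyc,unbq,lqmez] -> 18 lines: ozj cqaxx urq imz ohu znd kbek skkm wmyfk lfv avo hdsn fxcr oyc unbq lqmez uhkj quj
Final line 2: cqaxx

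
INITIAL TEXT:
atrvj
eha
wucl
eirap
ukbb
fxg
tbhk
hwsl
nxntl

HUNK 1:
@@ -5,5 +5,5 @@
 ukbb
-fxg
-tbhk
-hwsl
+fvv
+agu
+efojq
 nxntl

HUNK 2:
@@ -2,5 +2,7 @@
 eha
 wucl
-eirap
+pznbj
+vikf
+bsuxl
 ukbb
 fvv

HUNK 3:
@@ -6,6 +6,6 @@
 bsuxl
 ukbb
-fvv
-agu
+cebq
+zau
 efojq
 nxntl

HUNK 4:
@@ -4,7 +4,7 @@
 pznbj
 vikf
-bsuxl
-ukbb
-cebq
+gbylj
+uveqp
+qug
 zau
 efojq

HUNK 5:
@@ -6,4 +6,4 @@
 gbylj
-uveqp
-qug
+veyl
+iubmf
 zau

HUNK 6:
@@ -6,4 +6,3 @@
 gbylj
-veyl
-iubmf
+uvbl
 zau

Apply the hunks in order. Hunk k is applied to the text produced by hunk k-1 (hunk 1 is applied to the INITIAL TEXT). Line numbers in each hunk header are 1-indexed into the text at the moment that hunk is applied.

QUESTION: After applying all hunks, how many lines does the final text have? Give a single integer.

Answer: 10

Derivation:
Hunk 1: at line 5 remove [fxg,tbhk,hwsl] add [fvv,agu,efojq] -> 9 lines: atrvj eha wucl eirap ukbb fvv agu efojq nxntl
Hunk 2: at line 2 remove [eirap] add [pznbj,vikf,bsuxl] -> 11 lines: atrvj eha wucl pznbj vikf bsuxl ukbb fvv agu efojq nxntl
Hunk 3: at line 6 remove [fvv,agu] add [cebq,zau] -> 11 lines: atrvj eha wucl pznbj vikf bsuxl ukbb cebq zau efojq nxntl
Hunk 4: at line 4 remove [bsuxl,ukbb,cebq] add [gbylj,uveqp,qug] -> 11 lines: atrvj eha wucl pznbj vikf gbylj uveqp qug zau efojq nxntl
Hunk 5: at line 6 remove [uveqp,qug] add [veyl,iubmf] -> 11 lines: atrvj eha wucl pznbj vikf gbylj veyl iubmf zau efojq nxntl
Hunk 6: at line 6 remove [veyl,iubmf] add [uvbl] -> 10 lines: atrvj eha wucl pznbj vikf gbylj uvbl zau efojq nxntl
Final line count: 10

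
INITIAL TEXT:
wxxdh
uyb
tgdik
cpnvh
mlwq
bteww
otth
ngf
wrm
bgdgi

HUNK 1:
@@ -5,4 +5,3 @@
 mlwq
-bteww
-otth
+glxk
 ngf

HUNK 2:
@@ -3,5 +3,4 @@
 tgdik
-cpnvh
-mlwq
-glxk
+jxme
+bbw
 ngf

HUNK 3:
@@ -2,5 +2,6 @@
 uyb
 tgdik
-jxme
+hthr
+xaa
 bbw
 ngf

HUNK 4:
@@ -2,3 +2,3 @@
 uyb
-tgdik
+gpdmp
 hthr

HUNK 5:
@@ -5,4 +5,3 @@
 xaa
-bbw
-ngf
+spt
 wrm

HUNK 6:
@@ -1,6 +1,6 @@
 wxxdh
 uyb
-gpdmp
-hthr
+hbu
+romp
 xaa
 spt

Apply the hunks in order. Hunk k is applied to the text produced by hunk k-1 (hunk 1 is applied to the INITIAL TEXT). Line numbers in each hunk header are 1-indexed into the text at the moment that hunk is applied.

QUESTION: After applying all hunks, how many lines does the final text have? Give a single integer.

Hunk 1: at line 5 remove [bteww,otth] add [glxk] -> 9 lines: wxxdh uyb tgdik cpnvh mlwq glxk ngf wrm bgdgi
Hunk 2: at line 3 remove [cpnvh,mlwq,glxk] add [jxme,bbw] -> 8 lines: wxxdh uyb tgdik jxme bbw ngf wrm bgdgi
Hunk 3: at line 2 remove [jxme] add [hthr,xaa] -> 9 lines: wxxdh uyb tgdik hthr xaa bbw ngf wrm bgdgi
Hunk 4: at line 2 remove [tgdik] add [gpdmp] -> 9 lines: wxxdh uyb gpdmp hthr xaa bbw ngf wrm bgdgi
Hunk 5: at line 5 remove [bbw,ngf] add [spt] -> 8 lines: wxxdh uyb gpdmp hthr xaa spt wrm bgdgi
Hunk 6: at line 1 remove [gpdmp,hthr] add [hbu,romp] -> 8 lines: wxxdh uyb hbu romp xaa spt wrm bgdgi
Final line count: 8

Answer: 8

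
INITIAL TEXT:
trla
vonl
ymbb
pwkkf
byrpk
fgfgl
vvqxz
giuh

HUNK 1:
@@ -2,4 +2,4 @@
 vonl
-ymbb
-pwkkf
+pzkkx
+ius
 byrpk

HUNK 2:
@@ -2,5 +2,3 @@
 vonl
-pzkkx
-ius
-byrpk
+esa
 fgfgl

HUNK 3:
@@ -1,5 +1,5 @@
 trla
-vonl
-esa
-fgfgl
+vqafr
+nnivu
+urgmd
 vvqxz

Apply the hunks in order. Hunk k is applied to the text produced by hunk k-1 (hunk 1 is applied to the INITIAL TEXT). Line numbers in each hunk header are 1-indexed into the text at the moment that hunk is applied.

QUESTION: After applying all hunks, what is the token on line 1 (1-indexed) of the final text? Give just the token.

Answer: trla

Derivation:
Hunk 1: at line 2 remove [ymbb,pwkkf] add [pzkkx,ius] -> 8 lines: trla vonl pzkkx ius byrpk fgfgl vvqxz giuh
Hunk 2: at line 2 remove [pzkkx,ius,byrpk] add [esa] -> 6 lines: trla vonl esa fgfgl vvqxz giuh
Hunk 3: at line 1 remove [vonl,esa,fgfgl] add [vqafr,nnivu,urgmd] -> 6 lines: trla vqafr nnivu urgmd vvqxz giuh
Final line 1: trla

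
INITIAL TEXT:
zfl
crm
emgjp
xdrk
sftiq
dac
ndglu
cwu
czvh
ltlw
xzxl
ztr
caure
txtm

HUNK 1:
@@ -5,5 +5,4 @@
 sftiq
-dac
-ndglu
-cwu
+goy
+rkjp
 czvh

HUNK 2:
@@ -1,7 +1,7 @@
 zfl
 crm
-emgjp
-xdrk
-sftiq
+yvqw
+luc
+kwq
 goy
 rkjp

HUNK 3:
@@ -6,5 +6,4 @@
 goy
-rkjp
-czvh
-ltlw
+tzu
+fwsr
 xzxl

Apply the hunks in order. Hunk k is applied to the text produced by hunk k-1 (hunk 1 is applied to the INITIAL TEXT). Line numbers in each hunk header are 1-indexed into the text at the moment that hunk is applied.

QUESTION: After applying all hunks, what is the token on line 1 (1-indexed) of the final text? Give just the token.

Answer: zfl

Derivation:
Hunk 1: at line 5 remove [dac,ndglu,cwu] add [goy,rkjp] -> 13 lines: zfl crm emgjp xdrk sftiq goy rkjp czvh ltlw xzxl ztr caure txtm
Hunk 2: at line 1 remove [emgjp,xdrk,sftiq] add [yvqw,luc,kwq] -> 13 lines: zfl crm yvqw luc kwq goy rkjp czvh ltlw xzxl ztr caure txtm
Hunk 3: at line 6 remove [rkjp,czvh,ltlw] add [tzu,fwsr] -> 12 lines: zfl crm yvqw luc kwq goy tzu fwsr xzxl ztr caure txtm
Final line 1: zfl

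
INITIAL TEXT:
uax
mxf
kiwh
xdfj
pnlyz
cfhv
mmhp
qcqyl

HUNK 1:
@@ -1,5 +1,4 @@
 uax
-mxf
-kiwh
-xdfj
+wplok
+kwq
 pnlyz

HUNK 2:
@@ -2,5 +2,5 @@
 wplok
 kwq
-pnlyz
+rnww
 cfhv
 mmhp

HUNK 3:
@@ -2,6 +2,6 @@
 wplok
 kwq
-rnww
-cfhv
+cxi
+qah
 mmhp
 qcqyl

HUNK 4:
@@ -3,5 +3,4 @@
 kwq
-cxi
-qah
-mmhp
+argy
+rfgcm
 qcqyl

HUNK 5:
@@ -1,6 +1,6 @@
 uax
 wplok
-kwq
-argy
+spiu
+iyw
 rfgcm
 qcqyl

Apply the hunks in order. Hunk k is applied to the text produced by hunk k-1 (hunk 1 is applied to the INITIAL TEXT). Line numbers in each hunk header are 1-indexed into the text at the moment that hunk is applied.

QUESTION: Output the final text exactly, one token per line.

Hunk 1: at line 1 remove [mxf,kiwh,xdfj] add [wplok,kwq] -> 7 lines: uax wplok kwq pnlyz cfhv mmhp qcqyl
Hunk 2: at line 2 remove [pnlyz] add [rnww] -> 7 lines: uax wplok kwq rnww cfhv mmhp qcqyl
Hunk 3: at line 2 remove [rnww,cfhv] add [cxi,qah] -> 7 lines: uax wplok kwq cxi qah mmhp qcqyl
Hunk 4: at line 3 remove [cxi,qah,mmhp] add [argy,rfgcm] -> 6 lines: uax wplok kwq argy rfgcm qcqyl
Hunk 5: at line 1 remove [kwq,argy] add [spiu,iyw] -> 6 lines: uax wplok spiu iyw rfgcm qcqyl

Answer: uax
wplok
spiu
iyw
rfgcm
qcqyl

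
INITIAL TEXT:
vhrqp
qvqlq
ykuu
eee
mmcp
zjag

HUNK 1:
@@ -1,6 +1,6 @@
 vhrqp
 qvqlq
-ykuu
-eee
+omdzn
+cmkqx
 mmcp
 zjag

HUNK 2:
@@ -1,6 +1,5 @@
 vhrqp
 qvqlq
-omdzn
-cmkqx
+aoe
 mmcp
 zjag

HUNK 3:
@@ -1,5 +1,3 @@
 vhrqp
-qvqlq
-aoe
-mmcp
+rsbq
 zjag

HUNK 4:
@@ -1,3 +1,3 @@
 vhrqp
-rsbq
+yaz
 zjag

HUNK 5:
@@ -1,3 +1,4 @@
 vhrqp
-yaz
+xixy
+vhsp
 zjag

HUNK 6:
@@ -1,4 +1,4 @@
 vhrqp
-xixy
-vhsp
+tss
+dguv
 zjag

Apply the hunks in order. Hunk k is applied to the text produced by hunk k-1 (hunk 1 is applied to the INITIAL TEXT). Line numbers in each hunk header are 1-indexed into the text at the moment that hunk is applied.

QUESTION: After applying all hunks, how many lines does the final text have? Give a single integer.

Hunk 1: at line 1 remove [ykuu,eee] add [omdzn,cmkqx] -> 6 lines: vhrqp qvqlq omdzn cmkqx mmcp zjag
Hunk 2: at line 1 remove [omdzn,cmkqx] add [aoe] -> 5 lines: vhrqp qvqlq aoe mmcp zjag
Hunk 3: at line 1 remove [qvqlq,aoe,mmcp] add [rsbq] -> 3 lines: vhrqp rsbq zjag
Hunk 4: at line 1 remove [rsbq] add [yaz] -> 3 lines: vhrqp yaz zjag
Hunk 5: at line 1 remove [yaz] add [xixy,vhsp] -> 4 lines: vhrqp xixy vhsp zjag
Hunk 6: at line 1 remove [xixy,vhsp] add [tss,dguv] -> 4 lines: vhrqp tss dguv zjag
Final line count: 4

Answer: 4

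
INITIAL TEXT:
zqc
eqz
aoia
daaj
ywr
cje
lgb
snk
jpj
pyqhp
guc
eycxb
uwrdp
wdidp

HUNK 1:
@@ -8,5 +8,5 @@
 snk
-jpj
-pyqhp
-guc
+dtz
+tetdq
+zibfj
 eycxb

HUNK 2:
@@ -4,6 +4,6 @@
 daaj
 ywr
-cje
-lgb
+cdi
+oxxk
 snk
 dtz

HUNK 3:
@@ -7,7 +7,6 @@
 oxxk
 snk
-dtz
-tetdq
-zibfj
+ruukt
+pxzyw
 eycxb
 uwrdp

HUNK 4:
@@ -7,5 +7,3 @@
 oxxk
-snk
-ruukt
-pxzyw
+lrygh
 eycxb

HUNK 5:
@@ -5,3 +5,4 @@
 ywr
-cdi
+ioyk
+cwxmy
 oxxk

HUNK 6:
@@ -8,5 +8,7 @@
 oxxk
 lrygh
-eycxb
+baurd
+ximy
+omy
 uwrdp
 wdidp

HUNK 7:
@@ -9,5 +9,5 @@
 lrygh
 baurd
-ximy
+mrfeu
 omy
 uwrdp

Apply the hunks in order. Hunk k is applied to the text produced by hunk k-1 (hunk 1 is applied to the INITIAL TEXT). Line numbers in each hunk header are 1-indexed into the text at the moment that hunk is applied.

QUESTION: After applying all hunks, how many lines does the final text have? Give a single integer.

Answer: 14

Derivation:
Hunk 1: at line 8 remove [jpj,pyqhp,guc] add [dtz,tetdq,zibfj] -> 14 lines: zqc eqz aoia daaj ywr cje lgb snk dtz tetdq zibfj eycxb uwrdp wdidp
Hunk 2: at line 4 remove [cje,lgb] add [cdi,oxxk] -> 14 lines: zqc eqz aoia daaj ywr cdi oxxk snk dtz tetdq zibfj eycxb uwrdp wdidp
Hunk 3: at line 7 remove [dtz,tetdq,zibfj] add [ruukt,pxzyw] -> 13 lines: zqc eqz aoia daaj ywr cdi oxxk snk ruukt pxzyw eycxb uwrdp wdidp
Hunk 4: at line 7 remove [snk,ruukt,pxzyw] add [lrygh] -> 11 lines: zqc eqz aoia daaj ywr cdi oxxk lrygh eycxb uwrdp wdidp
Hunk 5: at line 5 remove [cdi] add [ioyk,cwxmy] -> 12 lines: zqc eqz aoia daaj ywr ioyk cwxmy oxxk lrygh eycxb uwrdp wdidp
Hunk 6: at line 8 remove [eycxb] add [baurd,ximy,omy] -> 14 lines: zqc eqz aoia daaj ywr ioyk cwxmy oxxk lrygh baurd ximy omy uwrdp wdidp
Hunk 7: at line 9 remove [ximy] add [mrfeu] -> 14 lines: zqc eqz aoia daaj ywr ioyk cwxmy oxxk lrygh baurd mrfeu omy uwrdp wdidp
Final line count: 14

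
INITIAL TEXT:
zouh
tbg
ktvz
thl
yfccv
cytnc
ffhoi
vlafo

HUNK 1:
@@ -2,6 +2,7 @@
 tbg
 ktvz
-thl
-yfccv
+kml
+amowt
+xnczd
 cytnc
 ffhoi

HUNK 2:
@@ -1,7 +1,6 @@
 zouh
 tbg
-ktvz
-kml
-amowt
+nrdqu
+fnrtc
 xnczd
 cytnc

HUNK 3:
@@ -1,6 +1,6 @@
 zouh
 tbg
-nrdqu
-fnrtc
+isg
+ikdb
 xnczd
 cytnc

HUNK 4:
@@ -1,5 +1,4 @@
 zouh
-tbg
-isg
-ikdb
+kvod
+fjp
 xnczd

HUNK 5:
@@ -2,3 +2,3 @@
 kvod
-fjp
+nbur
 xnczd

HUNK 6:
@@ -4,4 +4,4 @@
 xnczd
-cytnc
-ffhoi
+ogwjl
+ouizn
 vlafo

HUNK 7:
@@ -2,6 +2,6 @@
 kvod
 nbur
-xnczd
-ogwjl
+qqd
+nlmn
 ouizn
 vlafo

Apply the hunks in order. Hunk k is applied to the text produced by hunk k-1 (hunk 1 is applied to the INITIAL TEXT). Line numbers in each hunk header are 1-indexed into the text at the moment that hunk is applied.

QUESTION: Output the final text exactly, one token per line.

Hunk 1: at line 2 remove [thl,yfccv] add [kml,amowt,xnczd] -> 9 lines: zouh tbg ktvz kml amowt xnczd cytnc ffhoi vlafo
Hunk 2: at line 1 remove [ktvz,kml,amowt] add [nrdqu,fnrtc] -> 8 lines: zouh tbg nrdqu fnrtc xnczd cytnc ffhoi vlafo
Hunk 3: at line 1 remove [nrdqu,fnrtc] add [isg,ikdb] -> 8 lines: zouh tbg isg ikdb xnczd cytnc ffhoi vlafo
Hunk 4: at line 1 remove [tbg,isg,ikdb] add [kvod,fjp] -> 7 lines: zouh kvod fjp xnczd cytnc ffhoi vlafo
Hunk 5: at line 2 remove [fjp] add [nbur] -> 7 lines: zouh kvod nbur xnczd cytnc ffhoi vlafo
Hunk 6: at line 4 remove [cytnc,ffhoi] add [ogwjl,ouizn] -> 7 lines: zouh kvod nbur xnczd ogwjl ouizn vlafo
Hunk 7: at line 2 remove [xnczd,ogwjl] add [qqd,nlmn] -> 7 lines: zouh kvod nbur qqd nlmn ouizn vlafo

Answer: zouh
kvod
nbur
qqd
nlmn
ouizn
vlafo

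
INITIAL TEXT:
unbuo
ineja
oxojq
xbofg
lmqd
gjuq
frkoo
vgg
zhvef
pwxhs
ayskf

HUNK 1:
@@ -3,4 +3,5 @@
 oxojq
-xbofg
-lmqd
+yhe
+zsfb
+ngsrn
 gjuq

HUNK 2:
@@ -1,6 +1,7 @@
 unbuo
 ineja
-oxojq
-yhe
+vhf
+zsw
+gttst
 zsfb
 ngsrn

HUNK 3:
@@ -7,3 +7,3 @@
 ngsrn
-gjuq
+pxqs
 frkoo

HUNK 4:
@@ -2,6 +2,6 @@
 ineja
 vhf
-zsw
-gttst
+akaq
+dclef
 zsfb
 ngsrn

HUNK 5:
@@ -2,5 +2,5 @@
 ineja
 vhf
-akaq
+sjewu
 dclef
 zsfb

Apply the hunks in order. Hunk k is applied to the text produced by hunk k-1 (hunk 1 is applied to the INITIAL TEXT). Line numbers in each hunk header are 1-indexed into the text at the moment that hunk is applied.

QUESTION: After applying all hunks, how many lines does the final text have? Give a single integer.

Hunk 1: at line 3 remove [xbofg,lmqd] add [yhe,zsfb,ngsrn] -> 12 lines: unbuo ineja oxojq yhe zsfb ngsrn gjuq frkoo vgg zhvef pwxhs ayskf
Hunk 2: at line 1 remove [oxojq,yhe] add [vhf,zsw,gttst] -> 13 lines: unbuo ineja vhf zsw gttst zsfb ngsrn gjuq frkoo vgg zhvef pwxhs ayskf
Hunk 3: at line 7 remove [gjuq] add [pxqs] -> 13 lines: unbuo ineja vhf zsw gttst zsfb ngsrn pxqs frkoo vgg zhvef pwxhs ayskf
Hunk 4: at line 2 remove [zsw,gttst] add [akaq,dclef] -> 13 lines: unbuo ineja vhf akaq dclef zsfb ngsrn pxqs frkoo vgg zhvef pwxhs ayskf
Hunk 5: at line 2 remove [akaq] add [sjewu] -> 13 lines: unbuo ineja vhf sjewu dclef zsfb ngsrn pxqs frkoo vgg zhvef pwxhs ayskf
Final line count: 13

Answer: 13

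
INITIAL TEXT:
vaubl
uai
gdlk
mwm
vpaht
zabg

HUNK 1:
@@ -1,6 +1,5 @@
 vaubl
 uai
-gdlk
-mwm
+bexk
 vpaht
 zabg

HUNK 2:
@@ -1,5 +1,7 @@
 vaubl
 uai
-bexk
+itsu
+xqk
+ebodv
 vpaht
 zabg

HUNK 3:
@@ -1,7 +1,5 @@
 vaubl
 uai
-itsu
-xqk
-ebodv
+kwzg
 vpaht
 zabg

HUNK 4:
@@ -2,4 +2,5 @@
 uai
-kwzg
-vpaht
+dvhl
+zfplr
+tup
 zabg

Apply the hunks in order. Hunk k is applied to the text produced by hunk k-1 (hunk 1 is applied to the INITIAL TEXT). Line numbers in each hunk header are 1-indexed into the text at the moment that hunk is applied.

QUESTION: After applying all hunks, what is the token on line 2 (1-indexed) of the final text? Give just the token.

Hunk 1: at line 1 remove [gdlk,mwm] add [bexk] -> 5 lines: vaubl uai bexk vpaht zabg
Hunk 2: at line 1 remove [bexk] add [itsu,xqk,ebodv] -> 7 lines: vaubl uai itsu xqk ebodv vpaht zabg
Hunk 3: at line 1 remove [itsu,xqk,ebodv] add [kwzg] -> 5 lines: vaubl uai kwzg vpaht zabg
Hunk 4: at line 2 remove [kwzg,vpaht] add [dvhl,zfplr,tup] -> 6 lines: vaubl uai dvhl zfplr tup zabg
Final line 2: uai

Answer: uai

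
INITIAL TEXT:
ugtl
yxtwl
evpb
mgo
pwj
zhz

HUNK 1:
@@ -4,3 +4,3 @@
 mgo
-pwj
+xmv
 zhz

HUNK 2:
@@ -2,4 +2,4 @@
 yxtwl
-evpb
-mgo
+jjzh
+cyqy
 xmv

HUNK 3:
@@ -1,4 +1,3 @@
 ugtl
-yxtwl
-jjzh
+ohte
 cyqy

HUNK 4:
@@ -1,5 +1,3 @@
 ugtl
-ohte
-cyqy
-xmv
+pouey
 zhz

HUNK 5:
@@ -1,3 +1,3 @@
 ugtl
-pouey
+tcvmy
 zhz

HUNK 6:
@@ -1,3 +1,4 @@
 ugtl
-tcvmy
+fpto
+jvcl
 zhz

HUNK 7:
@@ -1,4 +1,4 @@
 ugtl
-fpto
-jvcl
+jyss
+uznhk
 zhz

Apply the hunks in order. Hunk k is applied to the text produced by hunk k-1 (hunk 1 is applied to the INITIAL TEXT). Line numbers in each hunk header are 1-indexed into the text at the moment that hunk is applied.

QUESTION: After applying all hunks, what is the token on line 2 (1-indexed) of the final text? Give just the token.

Answer: jyss

Derivation:
Hunk 1: at line 4 remove [pwj] add [xmv] -> 6 lines: ugtl yxtwl evpb mgo xmv zhz
Hunk 2: at line 2 remove [evpb,mgo] add [jjzh,cyqy] -> 6 lines: ugtl yxtwl jjzh cyqy xmv zhz
Hunk 3: at line 1 remove [yxtwl,jjzh] add [ohte] -> 5 lines: ugtl ohte cyqy xmv zhz
Hunk 4: at line 1 remove [ohte,cyqy,xmv] add [pouey] -> 3 lines: ugtl pouey zhz
Hunk 5: at line 1 remove [pouey] add [tcvmy] -> 3 lines: ugtl tcvmy zhz
Hunk 6: at line 1 remove [tcvmy] add [fpto,jvcl] -> 4 lines: ugtl fpto jvcl zhz
Hunk 7: at line 1 remove [fpto,jvcl] add [jyss,uznhk] -> 4 lines: ugtl jyss uznhk zhz
Final line 2: jyss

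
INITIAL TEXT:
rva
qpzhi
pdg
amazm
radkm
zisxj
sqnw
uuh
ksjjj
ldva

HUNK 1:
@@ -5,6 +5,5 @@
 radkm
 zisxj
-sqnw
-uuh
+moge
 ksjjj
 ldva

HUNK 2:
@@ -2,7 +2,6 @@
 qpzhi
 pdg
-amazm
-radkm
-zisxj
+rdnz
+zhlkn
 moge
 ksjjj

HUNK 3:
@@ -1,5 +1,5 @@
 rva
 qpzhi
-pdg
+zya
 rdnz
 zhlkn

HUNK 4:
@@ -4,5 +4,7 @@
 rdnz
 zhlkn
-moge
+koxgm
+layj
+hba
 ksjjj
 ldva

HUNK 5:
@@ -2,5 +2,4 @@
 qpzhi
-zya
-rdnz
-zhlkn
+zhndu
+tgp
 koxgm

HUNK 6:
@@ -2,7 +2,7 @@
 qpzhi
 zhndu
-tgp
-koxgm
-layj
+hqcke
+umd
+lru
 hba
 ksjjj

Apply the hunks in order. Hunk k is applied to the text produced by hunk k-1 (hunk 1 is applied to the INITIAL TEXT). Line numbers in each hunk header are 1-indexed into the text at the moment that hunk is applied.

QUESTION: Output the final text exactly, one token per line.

Hunk 1: at line 5 remove [sqnw,uuh] add [moge] -> 9 lines: rva qpzhi pdg amazm radkm zisxj moge ksjjj ldva
Hunk 2: at line 2 remove [amazm,radkm,zisxj] add [rdnz,zhlkn] -> 8 lines: rva qpzhi pdg rdnz zhlkn moge ksjjj ldva
Hunk 3: at line 1 remove [pdg] add [zya] -> 8 lines: rva qpzhi zya rdnz zhlkn moge ksjjj ldva
Hunk 4: at line 4 remove [moge] add [koxgm,layj,hba] -> 10 lines: rva qpzhi zya rdnz zhlkn koxgm layj hba ksjjj ldva
Hunk 5: at line 2 remove [zya,rdnz,zhlkn] add [zhndu,tgp] -> 9 lines: rva qpzhi zhndu tgp koxgm layj hba ksjjj ldva
Hunk 6: at line 2 remove [tgp,koxgm,layj] add [hqcke,umd,lru] -> 9 lines: rva qpzhi zhndu hqcke umd lru hba ksjjj ldva

Answer: rva
qpzhi
zhndu
hqcke
umd
lru
hba
ksjjj
ldva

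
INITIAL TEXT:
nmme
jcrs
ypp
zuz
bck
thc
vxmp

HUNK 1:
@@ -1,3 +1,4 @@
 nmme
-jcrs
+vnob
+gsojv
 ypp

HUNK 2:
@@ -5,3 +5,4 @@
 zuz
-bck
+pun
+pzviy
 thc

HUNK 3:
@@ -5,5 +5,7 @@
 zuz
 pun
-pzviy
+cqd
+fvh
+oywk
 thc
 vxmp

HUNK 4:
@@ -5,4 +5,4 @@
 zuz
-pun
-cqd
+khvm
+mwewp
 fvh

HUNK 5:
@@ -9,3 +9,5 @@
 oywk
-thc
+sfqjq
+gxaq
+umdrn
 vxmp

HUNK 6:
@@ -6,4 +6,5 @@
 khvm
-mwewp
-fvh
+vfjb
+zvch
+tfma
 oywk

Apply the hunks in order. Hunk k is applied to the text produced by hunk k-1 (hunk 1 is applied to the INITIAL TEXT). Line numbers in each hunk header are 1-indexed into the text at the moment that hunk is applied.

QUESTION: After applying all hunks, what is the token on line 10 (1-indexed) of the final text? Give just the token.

Answer: oywk

Derivation:
Hunk 1: at line 1 remove [jcrs] add [vnob,gsojv] -> 8 lines: nmme vnob gsojv ypp zuz bck thc vxmp
Hunk 2: at line 5 remove [bck] add [pun,pzviy] -> 9 lines: nmme vnob gsojv ypp zuz pun pzviy thc vxmp
Hunk 3: at line 5 remove [pzviy] add [cqd,fvh,oywk] -> 11 lines: nmme vnob gsojv ypp zuz pun cqd fvh oywk thc vxmp
Hunk 4: at line 5 remove [pun,cqd] add [khvm,mwewp] -> 11 lines: nmme vnob gsojv ypp zuz khvm mwewp fvh oywk thc vxmp
Hunk 5: at line 9 remove [thc] add [sfqjq,gxaq,umdrn] -> 13 lines: nmme vnob gsojv ypp zuz khvm mwewp fvh oywk sfqjq gxaq umdrn vxmp
Hunk 6: at line 6 remove [mwewp,fvh] add [vfjb,zvch,tfma] -> 14 lines: nmme vnob gsojv ypp zuz khvm vfjb zvch tfma oywk sfqjq gxaq umdrn vxmp
Final line 10: oywk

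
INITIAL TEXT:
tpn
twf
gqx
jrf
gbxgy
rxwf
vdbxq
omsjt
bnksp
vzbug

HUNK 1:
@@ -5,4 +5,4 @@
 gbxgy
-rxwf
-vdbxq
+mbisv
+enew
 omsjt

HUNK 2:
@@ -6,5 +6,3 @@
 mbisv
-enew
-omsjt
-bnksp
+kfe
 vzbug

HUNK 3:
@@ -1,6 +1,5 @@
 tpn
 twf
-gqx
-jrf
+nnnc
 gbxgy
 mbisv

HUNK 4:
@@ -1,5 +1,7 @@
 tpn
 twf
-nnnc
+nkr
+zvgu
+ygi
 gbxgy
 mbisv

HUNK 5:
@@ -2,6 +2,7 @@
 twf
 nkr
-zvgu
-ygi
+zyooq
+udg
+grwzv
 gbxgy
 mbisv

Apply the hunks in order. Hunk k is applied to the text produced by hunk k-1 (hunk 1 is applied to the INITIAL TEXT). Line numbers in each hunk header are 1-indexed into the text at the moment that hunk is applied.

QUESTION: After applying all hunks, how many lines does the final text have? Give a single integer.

Hunk 1: at line 5 remove [rxwf,vdbxq] add [mbisv,enew] -> 10 lines: tpn twf gqx jrf gbxgy mbisv enew omsjt bnksp vzbug
Hunk 2: at line 6 remove [enew,omsjt,bnksp] add [kfe] -> 8 lines: tpn twf gqx jrf gbxgy mbisv kfe vzbug
Hunk 3: at line 1 remove [gqx,jrf] add [nnnc] -> 7 lines: tpn twf nnnc gbxgy mbisv kfe vzbug
Hunk 4: at line 1 remove [nnnc] add [nkr,zvgu,ygi] -> 9 lines: tpn twf nkr zvgu ygi gbxgy mbisv kfe vzbug
Hunk 5: at line 2 remove [zvgu,ygi] add [zyooq,udg,grwzv] -> 10 lines: tpn twf nkr zyooq udg grwzv gbxgy mbisv kfe vzbug
Final line count: 10

Answer: 10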